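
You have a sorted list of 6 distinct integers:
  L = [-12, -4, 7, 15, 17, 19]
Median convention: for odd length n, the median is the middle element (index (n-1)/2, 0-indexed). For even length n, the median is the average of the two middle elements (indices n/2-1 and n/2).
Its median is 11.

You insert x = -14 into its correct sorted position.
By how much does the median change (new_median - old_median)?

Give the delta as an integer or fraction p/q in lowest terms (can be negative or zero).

Answer: -4

Derivation:
Old median = 11
After inserting x = -14: new sorted = [-14, -12, -4, 7, 15, 17, 19]
New median = 7
Delta = 7 - 11 = -4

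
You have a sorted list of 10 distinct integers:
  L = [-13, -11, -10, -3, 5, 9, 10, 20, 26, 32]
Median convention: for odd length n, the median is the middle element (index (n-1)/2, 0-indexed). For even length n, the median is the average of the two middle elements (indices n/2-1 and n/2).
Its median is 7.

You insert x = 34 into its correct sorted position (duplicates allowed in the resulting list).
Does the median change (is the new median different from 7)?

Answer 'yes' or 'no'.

Answer: yes

Derivation:
Old median = 7
Insert x = 34
New median = 9
Changed? yes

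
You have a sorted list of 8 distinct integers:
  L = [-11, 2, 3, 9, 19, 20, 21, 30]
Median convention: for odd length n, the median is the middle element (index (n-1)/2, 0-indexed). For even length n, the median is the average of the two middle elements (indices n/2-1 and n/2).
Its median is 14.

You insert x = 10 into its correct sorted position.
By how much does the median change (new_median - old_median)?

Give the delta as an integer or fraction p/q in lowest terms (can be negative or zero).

Answer: -4

Derivation:
Old median = 14
After inserting x = 10: new sorted = [-11, 2, 3, 9, 10, 19, 20, 21, 30]
New median = 10
Delta = 10 - 14 = -4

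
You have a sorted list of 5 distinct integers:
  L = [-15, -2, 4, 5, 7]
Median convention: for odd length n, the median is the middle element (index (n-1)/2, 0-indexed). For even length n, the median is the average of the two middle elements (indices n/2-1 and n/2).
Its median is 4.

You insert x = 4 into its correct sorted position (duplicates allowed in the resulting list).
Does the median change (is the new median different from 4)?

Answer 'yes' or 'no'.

Answer: no

Derivation:
Old median = 4
Insert x = 4
New median = 4
Changed? no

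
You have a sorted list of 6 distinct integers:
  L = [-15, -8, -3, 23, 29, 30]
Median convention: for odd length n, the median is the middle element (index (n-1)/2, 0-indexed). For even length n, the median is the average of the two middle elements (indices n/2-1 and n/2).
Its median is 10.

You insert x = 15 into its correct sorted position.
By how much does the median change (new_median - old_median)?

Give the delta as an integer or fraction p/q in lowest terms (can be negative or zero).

Old median = 10
After inserting x = 15: new sorted = [-15, -8, -3, 15, 23, 29, 30]
New median = 15
Delta = 15 - 10 = 5

Answer: 5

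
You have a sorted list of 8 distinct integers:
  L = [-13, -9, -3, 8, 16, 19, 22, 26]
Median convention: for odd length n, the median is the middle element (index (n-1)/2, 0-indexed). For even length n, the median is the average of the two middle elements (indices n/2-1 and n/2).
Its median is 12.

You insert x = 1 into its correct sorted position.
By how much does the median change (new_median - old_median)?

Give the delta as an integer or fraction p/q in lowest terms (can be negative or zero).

Answer: -4

Derivation:
Old median = 12
After inserting x = 1: new sorted = [-13, -9, -3, 1, 8, 16, 19, 22, 26]
New median = 8
Delta = 8 - 12 = -4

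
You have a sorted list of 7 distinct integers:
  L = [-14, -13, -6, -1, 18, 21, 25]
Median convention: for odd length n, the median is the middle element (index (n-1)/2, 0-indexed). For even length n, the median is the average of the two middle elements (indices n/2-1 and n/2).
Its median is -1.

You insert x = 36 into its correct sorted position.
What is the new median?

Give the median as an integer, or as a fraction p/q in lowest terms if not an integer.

Answer: 17/2

Derivation:
Old list (sorted, length 7): [-14, -13, -6, -1, 18, 21, 25]
Old median = -1
Insert x = 36
Old length odd (7). Middle was index 3 = -1.
New length even (8). New median = avg of two middle elements.
x = 36: 7 elements are < x, 0 elements are > x.
New sorted list: [-14, -13, -6, -1, 18, 21, 25, 36]
New median = 17/2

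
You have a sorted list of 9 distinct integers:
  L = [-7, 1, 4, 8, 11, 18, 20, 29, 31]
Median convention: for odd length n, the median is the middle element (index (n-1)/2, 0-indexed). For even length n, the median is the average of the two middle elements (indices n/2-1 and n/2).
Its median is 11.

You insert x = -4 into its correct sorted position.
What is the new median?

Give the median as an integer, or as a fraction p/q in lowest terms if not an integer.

Answer: 19/2

Derivation:
Old list (sorted, length 9): [-7, 1, 4, 8, 11, 18, 20, 29, 31]
Old median = 11
Insert x = -4
Old length odd (9). Middle was index 4 = 11.
New length even (10). New median = avg of two middle elements.
x = -4: 1 elements are < x, 8 elements are > x.
New sorted list: [-7, -4, 1, 4, 8, 11, 18, 20, 29, 31]
New median = 19/2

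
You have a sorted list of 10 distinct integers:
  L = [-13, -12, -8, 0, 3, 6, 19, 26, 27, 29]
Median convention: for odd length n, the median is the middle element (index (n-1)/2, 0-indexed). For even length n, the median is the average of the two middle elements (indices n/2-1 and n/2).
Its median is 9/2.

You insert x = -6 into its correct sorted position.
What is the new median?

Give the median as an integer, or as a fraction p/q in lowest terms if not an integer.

Old list (sorted, length 10): [-13, -12, -8, 0, 3, 6, 19, 26, 27, 29]
Old median = 9/2
Insert x = -6
Old length even (10). Middle pair: indices 4,5 = 3,6.
New length odd (11). New median = single middle element.
x = -6: 3 elements are < x, 7 elements are > x.
New sorted list: [-13, -12, -8, -6, 0, 3, 6, 19, 26, 27, 29]
New median = 3

Answer: 3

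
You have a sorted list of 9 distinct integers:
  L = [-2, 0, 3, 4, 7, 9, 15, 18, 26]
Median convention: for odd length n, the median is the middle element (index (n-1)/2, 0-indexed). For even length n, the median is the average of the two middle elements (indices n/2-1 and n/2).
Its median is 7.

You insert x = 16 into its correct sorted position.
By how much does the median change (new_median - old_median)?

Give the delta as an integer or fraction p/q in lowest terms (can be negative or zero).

Old median = 7
After inserting x = 16: new sorted = [-2, 0, 3, 4, 7, 9, 15, 16, 18, 26]
New median = 8
Delta = 8 - 7 = 1

Answer: 1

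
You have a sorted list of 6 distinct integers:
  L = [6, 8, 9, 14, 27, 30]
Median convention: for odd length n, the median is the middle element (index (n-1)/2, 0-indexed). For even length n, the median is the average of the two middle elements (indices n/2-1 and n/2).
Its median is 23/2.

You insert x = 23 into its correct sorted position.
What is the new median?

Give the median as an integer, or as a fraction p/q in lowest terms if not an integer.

Old list (sorted, length 6): [6, 8, 9, 14, 27, 30]
Old median = 23/2
Insert x = 23
Old length even (6). Middle pair: indices 2,3 = 9,14.
New length odd (7). New median = single middle element.
x = 23: 4 elements are < x, 2 elements are > x.
New sorted list: [6, 8, 9, 14, 23, 27, 30]
New median = 14

Answer: 14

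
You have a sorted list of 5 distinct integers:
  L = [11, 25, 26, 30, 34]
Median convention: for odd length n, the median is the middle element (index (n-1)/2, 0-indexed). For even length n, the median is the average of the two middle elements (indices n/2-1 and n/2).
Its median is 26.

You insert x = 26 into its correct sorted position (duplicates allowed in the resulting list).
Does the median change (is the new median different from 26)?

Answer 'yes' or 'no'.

Old median = 26
Insert x = 26
New median = 26
Changed? no

Answer: no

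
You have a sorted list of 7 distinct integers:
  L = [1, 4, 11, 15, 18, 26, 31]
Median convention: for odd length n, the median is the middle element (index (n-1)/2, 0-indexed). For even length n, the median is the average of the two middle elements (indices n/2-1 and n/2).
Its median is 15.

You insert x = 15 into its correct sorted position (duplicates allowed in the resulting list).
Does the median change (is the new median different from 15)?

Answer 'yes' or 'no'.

Old median = 15
Insert x = 15
New median = 15
Changed? no

Answer: no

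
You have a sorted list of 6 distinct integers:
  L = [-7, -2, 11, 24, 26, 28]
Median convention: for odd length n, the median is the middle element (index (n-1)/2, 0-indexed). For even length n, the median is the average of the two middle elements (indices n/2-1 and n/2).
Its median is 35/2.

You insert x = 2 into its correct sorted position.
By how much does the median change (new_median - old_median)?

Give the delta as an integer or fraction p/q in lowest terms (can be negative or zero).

Old median = 35/2
After inserting x = 2: new sorted = [-7, -2, 2, 11, 24, 26, 28]
New median = 11
Delta = 11 - 35/2 = -13/2

Answer: -13/2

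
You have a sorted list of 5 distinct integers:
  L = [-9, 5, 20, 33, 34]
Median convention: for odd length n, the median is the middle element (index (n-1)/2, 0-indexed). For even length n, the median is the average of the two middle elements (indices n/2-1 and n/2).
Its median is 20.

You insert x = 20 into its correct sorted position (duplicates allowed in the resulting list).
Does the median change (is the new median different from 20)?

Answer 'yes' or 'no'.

Old median = 20
Insert x = 20
New median = 20
Changed? no

Answer: no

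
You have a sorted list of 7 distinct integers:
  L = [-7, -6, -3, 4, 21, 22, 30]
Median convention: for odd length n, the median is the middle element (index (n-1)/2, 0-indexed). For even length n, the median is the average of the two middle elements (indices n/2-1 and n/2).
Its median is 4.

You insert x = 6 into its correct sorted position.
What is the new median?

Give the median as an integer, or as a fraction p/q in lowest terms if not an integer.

Old list (sorted, length 7): [-7, -6, -3, 4, 21, 22, 30]
Old median = 4
Insert x = 6
Old length odd (7). Middle was index 3 = 4.
New length even (8). New median = avg of two middle elements.
x = 6: 4 elements are < x, 3 elements are > x.
New sorted list: [-7, -6, -3, 4, 6, 21, 22, 30]
New median = 5

Answer: 5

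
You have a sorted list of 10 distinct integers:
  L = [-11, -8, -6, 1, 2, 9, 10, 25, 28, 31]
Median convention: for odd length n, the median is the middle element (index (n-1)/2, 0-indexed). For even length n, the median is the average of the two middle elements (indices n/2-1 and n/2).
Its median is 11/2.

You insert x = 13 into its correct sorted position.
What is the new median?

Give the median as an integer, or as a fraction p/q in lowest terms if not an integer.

Old list (sorted, length 10): [-11, -8, -6, 1, 2, 9, 10, 25, 28, 31]
Old median = 11/2
Insert x = 13
Old length even (10). Middle pair: indices 4,5 = 2,9.
New length odd (11). New median = single middle element.
x = 13: 7 elements are < x, 3 elements are > x.
New sorted list: [-11, -8, -6, 1, 2, 9, 10, 13, 25, 28, 31]
New median = 9

Answer: 9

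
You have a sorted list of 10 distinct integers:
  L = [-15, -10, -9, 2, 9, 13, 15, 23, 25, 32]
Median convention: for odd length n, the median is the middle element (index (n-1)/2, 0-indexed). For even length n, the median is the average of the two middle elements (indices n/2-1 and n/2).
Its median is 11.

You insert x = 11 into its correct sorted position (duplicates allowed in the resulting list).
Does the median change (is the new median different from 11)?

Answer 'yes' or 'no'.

Answer: no

Derivation:
Old median = 11
Insert x = 11
New median = 11
Changed? no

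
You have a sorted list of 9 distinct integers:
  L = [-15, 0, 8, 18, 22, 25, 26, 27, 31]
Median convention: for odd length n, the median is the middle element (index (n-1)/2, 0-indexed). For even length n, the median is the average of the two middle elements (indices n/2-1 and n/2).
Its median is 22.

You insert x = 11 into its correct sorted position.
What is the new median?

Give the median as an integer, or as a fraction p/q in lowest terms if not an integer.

Answer: 20

Derivation:
Old list (sorted, length 9): [-15, 0, 8, 18, 22, 25, 26, 27, 31]
Old median = 22
Insert x = 11
Old length odd (9). Middle was index 4 = 22.
New length even (10). New median = avg of two middle elements.
x = 11: 3 elements are < x, 6 elements are > x.
New sorted list: [-15, 0, 8, 11, 18, 22, 25, 26, 27, 31]
New median = 20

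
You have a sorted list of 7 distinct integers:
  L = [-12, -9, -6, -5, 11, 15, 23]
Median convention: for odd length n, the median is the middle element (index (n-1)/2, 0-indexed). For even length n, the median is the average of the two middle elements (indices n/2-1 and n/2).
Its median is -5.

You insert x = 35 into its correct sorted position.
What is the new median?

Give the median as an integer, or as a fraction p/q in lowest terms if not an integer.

Old list (sorted, length 7): [-12, -9, -6, -5, 11, 15, 23]
Old median = -5
Insert x = 35
Old length odd (7). Middle was index 3 = -5.
New length even (8). New median = avg of two middle elements.
x = 35: 7 elements are < x, 0 elements are > x.
New sorted list: [-12, -9, -6, -5, 11, 15, 23, 35]
New median = 3

Answer: 3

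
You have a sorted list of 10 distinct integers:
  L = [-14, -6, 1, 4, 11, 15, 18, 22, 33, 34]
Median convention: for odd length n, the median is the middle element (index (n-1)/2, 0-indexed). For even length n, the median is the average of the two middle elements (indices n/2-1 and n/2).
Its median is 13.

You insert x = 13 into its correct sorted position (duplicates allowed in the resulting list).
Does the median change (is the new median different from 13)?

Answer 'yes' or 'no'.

Old median = 13
Insert x = 13
New median = 13
Changed? no

Answer: no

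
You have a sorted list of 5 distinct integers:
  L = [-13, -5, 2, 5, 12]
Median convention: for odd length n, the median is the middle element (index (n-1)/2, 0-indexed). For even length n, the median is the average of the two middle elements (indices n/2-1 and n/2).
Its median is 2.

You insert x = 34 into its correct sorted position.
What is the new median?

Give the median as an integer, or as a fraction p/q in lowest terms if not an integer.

Answer: 7/2

Derivation:
Old list (sorted, length 5): [-13, -5, 2, 5, 12]
Old median = 2
Insert x = 34
Old length odd (5). Middle was index 2 = 2.
New length even (6). New median = avg of two middle elements.
x = 34: 5 elements are < x, 0 elements are > x.
New sorted list: [-13, -5, 2, 5, 12, 34]
New median = 7/2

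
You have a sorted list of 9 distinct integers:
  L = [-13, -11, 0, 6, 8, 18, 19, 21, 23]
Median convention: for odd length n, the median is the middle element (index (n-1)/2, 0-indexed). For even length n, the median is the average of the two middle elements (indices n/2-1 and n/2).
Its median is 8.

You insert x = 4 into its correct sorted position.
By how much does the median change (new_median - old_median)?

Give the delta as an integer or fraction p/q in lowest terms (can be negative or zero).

Answer: -1

Derivation:
Old median = 8
After inserting x = 4: new sorted = [-13, -11, 0, 4, 6, 8, 18, 19, 21, 23]
New median = 7
Delta = 7 - 8 = -1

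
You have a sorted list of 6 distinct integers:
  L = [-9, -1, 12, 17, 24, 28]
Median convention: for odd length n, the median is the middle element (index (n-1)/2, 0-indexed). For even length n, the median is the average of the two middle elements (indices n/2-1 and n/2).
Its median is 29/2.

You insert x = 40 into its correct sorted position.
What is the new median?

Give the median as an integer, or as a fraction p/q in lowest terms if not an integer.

Old list (sorted, length 6): [-9, -1, 12, 17, 24, 28]
Old median = 29/2
Insert x = 40
Old length even (6). Middle pair: indices 2,3 = 12,17.
New length odd (7). New median = single middle element.
x = 40: 6 elements are < x, 0 elements are > x.
New sorted list: [-9, -1, 12, 17, 24, 28, 40]
New median = 17

Answer: 17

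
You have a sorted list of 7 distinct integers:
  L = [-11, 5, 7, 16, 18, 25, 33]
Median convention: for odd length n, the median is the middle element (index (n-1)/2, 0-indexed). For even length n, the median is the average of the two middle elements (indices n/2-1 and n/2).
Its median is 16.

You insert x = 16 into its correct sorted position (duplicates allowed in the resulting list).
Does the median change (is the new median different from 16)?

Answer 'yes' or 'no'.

Old median = 16
Insert x = 16
New median = 16
Changed? no

Answer: no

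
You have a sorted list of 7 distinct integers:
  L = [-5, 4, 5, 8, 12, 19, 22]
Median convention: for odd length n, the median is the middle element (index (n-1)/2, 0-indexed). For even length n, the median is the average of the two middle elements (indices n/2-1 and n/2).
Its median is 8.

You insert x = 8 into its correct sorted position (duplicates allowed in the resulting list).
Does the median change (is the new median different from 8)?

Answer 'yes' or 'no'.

Answer: no

Derivation:
Old median = 8
Insert x = 8
New median = 8
Changed? no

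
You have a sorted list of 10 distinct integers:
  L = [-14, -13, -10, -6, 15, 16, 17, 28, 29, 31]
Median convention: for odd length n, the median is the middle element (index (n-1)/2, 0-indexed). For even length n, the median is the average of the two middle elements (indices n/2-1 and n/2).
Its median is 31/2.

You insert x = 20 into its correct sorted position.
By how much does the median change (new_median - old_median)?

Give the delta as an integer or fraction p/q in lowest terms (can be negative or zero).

Answer: 1/2

Derivation:
Old median = 31/2
After inserting x = 20: new sorted = [-14, -13, -10, -6, 15, 16, 17, 20, 28, 29, 31]
New median = 16
Delta = 16 - 31/2 = 1/2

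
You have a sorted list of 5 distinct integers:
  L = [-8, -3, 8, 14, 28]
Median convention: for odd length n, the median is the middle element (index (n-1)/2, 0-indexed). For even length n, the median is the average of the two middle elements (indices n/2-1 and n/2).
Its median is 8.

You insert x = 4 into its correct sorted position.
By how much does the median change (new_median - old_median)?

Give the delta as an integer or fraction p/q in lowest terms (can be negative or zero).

Old median = 8
After inserting x = 4: new sorted = [-8, -3, 4, 8, 14, 28]
New median = 6
Delta = 6 - 8 = -2

Answer: -2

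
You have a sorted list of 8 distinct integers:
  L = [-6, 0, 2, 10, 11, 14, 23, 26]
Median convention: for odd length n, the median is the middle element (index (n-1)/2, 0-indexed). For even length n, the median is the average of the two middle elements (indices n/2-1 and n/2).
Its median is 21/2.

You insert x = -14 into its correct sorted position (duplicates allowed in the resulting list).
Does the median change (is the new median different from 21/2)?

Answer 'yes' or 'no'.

Old median = 21/2
Insert x = -14
New median = 10
Changed? yes

Answer: yes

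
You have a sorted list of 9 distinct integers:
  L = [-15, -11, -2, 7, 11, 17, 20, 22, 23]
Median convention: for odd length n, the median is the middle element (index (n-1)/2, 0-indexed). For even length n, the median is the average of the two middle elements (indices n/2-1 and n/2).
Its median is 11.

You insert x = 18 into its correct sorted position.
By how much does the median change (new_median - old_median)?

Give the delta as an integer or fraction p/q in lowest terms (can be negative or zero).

Old median = 11
After inserting x = 18: new sorted = [-15, -11, -2, 7, 11, 17, 18, 20, 22, 23]
New median = 14
Delta = 14 - 11 = 3

Answer: 3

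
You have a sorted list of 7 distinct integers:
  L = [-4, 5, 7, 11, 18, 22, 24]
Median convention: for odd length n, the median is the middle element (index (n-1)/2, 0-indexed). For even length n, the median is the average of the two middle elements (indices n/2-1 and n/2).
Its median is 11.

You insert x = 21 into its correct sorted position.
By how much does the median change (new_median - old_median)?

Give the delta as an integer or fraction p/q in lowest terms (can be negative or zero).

Old median = 11
After inserting x = 21: new sorted = [-4, 5, 7, 11, 18, 21, 22, 24]
New median = 29/2
Delta = 29/2 - 11 = 7/2

Answer: 7/2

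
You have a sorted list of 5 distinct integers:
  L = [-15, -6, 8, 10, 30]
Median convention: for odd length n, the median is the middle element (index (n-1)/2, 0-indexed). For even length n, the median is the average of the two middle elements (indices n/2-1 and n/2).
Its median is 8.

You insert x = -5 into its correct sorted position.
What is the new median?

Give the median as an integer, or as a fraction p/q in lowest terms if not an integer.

Answer: 3/2

Derivation:
Old list (sorted, length 5): [-15, -6, 8, 10, 30]
Old median = 8
Insert x = -5
Old length odd (5). Middle was index 2 = 8.
New length even (6). New median = avg of two middle elements.
x = -5: 2 elements are < x, 3 elements are > x.
New sorted list: [-15, -6, -5, 8, 10, 30]
New median = 3/2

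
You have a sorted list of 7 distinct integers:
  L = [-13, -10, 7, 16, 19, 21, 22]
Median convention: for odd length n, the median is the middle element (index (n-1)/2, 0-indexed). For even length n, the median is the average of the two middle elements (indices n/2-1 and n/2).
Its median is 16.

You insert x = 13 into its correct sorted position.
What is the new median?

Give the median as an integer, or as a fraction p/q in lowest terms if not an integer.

Answer: 29/2

Derivation:
Old list (sorted, length 7): [-13, -10, 7, 16, 19, 21, 22]
Old median = 16
Insert x = 13
Old length odd (7). Middle was index 3 = 16.
New length even (8). New median = avg of two middle elements.
x = 13: 3 elements are < x, 4 elements are > x.
New sorted list: [-13, -10, 7, 13, 16, 19, 21, 22]
New median = 29/2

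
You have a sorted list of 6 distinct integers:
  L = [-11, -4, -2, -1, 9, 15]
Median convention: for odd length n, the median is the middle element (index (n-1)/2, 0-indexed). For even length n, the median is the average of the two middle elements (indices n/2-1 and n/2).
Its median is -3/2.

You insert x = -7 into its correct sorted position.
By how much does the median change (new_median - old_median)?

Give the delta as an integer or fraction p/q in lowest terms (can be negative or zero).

Old median = -3/2
After inserting x = -7: new sorted = [-11, -7, -4, -2, -1, 9, 15]
New median = -2
Delta = -2 - -3/2 = -1/2

Answer: -1/2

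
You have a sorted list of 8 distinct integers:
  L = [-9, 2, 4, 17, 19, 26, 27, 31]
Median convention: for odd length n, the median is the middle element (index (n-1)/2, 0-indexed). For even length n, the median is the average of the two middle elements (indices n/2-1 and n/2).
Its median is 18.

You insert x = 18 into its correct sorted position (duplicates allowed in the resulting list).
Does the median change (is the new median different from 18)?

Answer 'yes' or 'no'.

Answer: no

Derivation:
Old median = 18
Insert x = 18
New median = 18
Changed? no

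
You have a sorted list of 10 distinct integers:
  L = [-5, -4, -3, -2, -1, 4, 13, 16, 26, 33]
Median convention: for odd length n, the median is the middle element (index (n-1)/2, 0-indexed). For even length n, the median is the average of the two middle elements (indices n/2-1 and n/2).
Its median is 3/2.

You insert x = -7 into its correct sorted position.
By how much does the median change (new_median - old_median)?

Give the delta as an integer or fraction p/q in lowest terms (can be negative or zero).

Answer: -5/2

Derivation:
Old median = 3/2
After inserting x = -7: new sorted = [-7, -5, -4, -3, -2, -1, 4, 13, 16, 26, 33]
New median = -1
Delta = -1 - 3/2 = -5/2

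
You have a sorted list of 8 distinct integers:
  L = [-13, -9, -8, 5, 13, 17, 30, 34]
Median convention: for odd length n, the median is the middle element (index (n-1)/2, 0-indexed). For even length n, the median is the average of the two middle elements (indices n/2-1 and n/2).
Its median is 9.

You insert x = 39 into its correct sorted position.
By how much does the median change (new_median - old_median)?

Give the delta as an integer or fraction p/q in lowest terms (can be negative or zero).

Answer: 4

Derivation:
Old median = 9
After inserting x = 39: new sorted = [-13, -9, -8, 5, 13, 17, 30, 34, 39]
New median = 13
Delta = 13 - 9 = 4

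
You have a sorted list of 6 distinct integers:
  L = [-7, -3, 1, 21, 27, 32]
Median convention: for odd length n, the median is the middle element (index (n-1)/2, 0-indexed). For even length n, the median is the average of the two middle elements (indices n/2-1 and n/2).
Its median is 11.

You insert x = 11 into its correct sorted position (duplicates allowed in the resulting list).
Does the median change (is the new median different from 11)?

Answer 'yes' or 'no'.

Old median = 11
Insert x = 11
New median = 11
Changed? no

Answer: no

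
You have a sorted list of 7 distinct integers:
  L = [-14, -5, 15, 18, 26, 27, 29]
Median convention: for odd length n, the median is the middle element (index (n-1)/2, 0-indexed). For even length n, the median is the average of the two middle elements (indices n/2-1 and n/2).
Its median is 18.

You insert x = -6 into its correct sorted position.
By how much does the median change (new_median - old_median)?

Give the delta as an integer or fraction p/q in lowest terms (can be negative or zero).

Answer: -3/2

Derivation:
Old median = 18
After inserting x = -6: new sorted = [-14, -6, -5, 15, 18, 26, 27, 29]
New median = 33/2
Delta = 33/2 - 18 = -3/2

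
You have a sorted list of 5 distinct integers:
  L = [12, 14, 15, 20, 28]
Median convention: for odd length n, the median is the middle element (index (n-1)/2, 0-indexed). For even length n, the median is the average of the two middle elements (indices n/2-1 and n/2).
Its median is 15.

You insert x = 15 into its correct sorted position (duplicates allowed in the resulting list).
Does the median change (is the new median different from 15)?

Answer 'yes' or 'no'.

Answer: no

Derivation:
Old median = 15
Insert x = 15
New median = 15
Changed? no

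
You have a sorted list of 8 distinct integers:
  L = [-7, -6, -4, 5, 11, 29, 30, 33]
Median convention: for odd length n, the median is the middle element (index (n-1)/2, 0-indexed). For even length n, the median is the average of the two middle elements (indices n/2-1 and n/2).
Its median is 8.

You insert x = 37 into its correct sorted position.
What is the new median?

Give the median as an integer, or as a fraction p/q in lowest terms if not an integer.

Old list (sorted, length 8): [-7, -6, -4, 5, 11, 29, 30, 33]
Old median = 8
Insert x = 37
Old length even (8). Middle pair: indices 3,4 = 5,11.
New length odd (9). New median = single middle element.
x = 37: 8 elements are < x, 0 elements are > x.
New sorted list: [-7, -6, -4, 5, 11, 29, 30, 33, 37]
New median = 11

Answer: 11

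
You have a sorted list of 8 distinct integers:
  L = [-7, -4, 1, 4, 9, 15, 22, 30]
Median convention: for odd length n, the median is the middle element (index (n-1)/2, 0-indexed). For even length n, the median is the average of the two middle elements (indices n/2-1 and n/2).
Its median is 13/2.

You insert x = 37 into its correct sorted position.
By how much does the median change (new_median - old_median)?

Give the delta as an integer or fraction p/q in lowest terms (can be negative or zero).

Answer: 5/2

Derivation:
Old median = 13/2
After inserting x = 37: new sorted = [-7, -4, 1, 4, 9, 15, 22, 30, 37]
New median = 9
Delta = 9 - 13/2 = 5/2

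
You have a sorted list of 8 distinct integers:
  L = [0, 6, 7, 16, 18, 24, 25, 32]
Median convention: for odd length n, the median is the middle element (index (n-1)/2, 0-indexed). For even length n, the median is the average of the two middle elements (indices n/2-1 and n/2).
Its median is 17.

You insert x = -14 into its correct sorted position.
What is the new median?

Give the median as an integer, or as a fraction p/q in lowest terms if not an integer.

Answer: 16

Derivation:
Old list (sorted, length 8): [0, 6, 7, 16, 18, 24, 25, 32]
Old median = 17
Insert x = -14
Old length even (8). Middle pair: indices 3,4 = 16,18.
New length odd (9). New median = single middle element.
x = -14: 0 elements are < x, 8 elements are > x.
New sorted list: [-14, 0, 6, 7, 16, 18, 24, 25, 32]
New median = 16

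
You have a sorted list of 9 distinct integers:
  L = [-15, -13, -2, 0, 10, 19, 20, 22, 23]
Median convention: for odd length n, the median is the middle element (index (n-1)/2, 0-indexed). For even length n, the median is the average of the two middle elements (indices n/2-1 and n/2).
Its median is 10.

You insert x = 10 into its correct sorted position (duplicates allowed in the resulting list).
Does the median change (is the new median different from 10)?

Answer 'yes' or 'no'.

Answer: no

Derivation:
Old median = 10
Insert x = 10
New median = 10
Changed? no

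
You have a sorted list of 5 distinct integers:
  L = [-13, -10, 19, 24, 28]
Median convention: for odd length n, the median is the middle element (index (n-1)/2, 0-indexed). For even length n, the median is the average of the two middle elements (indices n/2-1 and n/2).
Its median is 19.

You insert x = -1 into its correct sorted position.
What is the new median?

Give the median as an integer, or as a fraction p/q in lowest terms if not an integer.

Old list (sorted, length 5): [-13, -10, 19, 24, 28]
Old median = 19
Insert x = -1
Old length odd (5). Middle was index 2 = 19.
New length even (6). New median = avg of two middle elements.
x = -1: 2 elements are < x, 3 elements are > x.
New sorted list: [-13, -10, -1, 19, 24, 28]
New median = 9

Answer: 9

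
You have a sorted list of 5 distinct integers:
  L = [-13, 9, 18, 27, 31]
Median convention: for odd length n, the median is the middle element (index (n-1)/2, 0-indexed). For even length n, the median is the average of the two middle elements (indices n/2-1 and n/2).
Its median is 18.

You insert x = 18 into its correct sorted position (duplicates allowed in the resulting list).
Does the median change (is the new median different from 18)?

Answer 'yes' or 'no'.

Old median = 18
Insert x = 18
New median = 18
Changed? no

Answer: no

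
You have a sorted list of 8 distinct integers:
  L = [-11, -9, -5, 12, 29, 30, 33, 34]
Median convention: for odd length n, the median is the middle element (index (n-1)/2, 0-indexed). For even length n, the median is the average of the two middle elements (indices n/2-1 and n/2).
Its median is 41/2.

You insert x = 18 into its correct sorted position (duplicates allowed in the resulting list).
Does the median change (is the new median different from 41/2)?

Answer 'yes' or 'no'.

Answer: yes

Derivation:
Old median = 41/2
Insert x = 18
New median = 18
Changed? yes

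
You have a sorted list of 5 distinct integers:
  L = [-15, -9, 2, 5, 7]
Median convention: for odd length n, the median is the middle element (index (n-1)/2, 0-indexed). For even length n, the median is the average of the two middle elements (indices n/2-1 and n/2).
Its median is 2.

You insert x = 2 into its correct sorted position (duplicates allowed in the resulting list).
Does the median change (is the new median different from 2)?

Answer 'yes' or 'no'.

Old median = 2
Insert x = 2
New median = 2
Changed? no

Answer: no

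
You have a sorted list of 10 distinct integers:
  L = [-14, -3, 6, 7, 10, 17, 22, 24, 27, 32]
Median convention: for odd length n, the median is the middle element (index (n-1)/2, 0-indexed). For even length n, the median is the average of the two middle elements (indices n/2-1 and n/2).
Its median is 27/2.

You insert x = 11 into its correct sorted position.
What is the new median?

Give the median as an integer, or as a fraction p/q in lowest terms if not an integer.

Old list (sorted, length 10): [-14, -3, 6, 7, 10, 17, 22, 24, 27, 32]
Old median = 27/2
Insert x = 11
Old length even (10). Middle pair: indices 4,5 = 10,17.
New length odd (11). New median = single middle element.
x = 11: 5 elements are < x, 5 elements are > x.
New sorted list: [-14, -3, 6, 7, 10, 11, 17, 22, 24, 27, 32]
New median = 11

Answer: 11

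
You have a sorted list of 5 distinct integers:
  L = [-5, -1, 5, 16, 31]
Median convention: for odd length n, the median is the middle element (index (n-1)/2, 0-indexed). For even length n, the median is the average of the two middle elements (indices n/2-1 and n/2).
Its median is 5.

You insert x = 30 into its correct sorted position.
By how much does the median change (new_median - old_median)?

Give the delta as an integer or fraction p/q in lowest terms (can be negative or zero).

Answer: 11/2

Derivation:
Old median = 5
After inserting x = 30: new sorted = [-5, -1, 5, 16, 30, 31]
New median = 21/2
Delta = 21/2 - 5 = 11/2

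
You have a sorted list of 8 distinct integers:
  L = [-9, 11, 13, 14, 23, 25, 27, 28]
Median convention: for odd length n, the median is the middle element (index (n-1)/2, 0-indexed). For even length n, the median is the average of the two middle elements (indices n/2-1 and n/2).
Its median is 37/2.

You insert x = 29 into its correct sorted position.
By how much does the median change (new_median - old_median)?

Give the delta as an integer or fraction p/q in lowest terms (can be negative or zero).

Answer: 9/2

Derivation:
Old median = 37/2
After inserting x = 29: new sorted = [-9, 11, 13, 14, 23, 25, 27, 28, 29]
New median = 23
Delta = 23 - 37/2 = 9/2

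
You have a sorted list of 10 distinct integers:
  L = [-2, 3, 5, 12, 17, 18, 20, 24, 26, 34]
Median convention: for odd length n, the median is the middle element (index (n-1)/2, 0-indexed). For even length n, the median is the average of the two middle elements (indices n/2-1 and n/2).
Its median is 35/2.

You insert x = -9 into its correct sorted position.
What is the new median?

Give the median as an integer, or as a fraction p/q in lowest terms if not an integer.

Old list (sorted, length 10): [-2, 3, 5, 12, 17, 18, 20, 24, 26, 34]
Old median = 35/2
Insert x = -9
Old length even (10). Middle pair: indices 4,5 = 17,18.
New length odd (11). New median = single middle element.
x = -9: 0 elements are < x, 10 elements are > x.
New sorted list: [-9, -2, 3, 5, 12, 17, 18, 20, 24, 26, 34]
New median = 17

Answer: 17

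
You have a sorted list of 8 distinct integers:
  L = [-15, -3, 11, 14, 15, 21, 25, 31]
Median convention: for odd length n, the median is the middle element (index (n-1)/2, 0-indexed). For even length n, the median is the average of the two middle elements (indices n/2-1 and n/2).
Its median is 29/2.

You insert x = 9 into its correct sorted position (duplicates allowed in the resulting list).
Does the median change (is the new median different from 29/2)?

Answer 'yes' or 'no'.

Answer: yes

Derivation:
Old median = 29/2
Insert x = 9
New median = 14
Changed? yes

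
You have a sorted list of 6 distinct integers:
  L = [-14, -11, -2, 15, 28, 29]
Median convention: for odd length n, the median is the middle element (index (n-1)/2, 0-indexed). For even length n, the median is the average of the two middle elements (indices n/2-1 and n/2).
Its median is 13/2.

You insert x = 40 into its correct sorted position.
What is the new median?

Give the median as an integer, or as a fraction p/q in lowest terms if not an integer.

Old list (sorted, length 6): [-14, -11, -2, 15, 28, 29]
Old median = 13/2
Insert x = 40
Old length even (6). Middle pair: indices 2,3 = -2,15.
New length odd (7). New median = single middle element.
x = 40: 6 elements are < x, 0 elements are > x.
New sorted list: [-14, -11, -2, 15, 28, 29, 40]
New median = 15

Answer: 15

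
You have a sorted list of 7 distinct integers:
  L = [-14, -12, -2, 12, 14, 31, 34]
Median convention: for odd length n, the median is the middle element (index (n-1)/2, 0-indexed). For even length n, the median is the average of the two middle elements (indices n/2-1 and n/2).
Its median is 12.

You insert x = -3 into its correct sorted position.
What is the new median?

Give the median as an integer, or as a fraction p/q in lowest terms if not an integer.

Answer: 5

Derivation:
Old list (sorted, length 7): [-14, -12, -2, 12, 14, 31, 34]
Old median = 12
Insert x = -3
Old length odd (7). Middle was index 3 = 12.
New length even (8). New median = avg of two middle elements.
x = -3: 2 elements are < x, 5 elements are > x.
New sorted list: [-14, -12, -3, -2, 12, 14, 31, 34]
New median = 5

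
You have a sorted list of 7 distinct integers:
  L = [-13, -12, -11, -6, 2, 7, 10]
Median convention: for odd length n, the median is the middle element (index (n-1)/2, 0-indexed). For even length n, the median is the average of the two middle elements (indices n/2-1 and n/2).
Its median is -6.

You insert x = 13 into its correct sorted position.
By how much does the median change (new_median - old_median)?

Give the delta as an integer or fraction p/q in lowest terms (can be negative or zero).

Old median = -6
After inserting x = 13: new sorted = [-13, -12, -11, -6, 2, 7, 10, 13]
New median = -2
Delta = -2 - -6 = 4

Answer: 4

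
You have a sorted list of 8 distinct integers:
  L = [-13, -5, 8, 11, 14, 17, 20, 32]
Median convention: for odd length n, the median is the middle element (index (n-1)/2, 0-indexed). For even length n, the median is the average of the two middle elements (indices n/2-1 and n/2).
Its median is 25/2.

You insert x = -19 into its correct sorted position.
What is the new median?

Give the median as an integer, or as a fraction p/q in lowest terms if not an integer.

Answer: 11

Derivation:
Old list (sorted, length 8): [-13, -5, 8, 11, 14, 17, 20, 32]
Old median = 25/2
Insert x = -19
Old length even (8). Middle pair: indices 3,4 = 11,14.
New length odd (9). New median = single middle element.
x = -19: 0 elements are < x, 8 elements are > x.
New sorted list: [-19, -13, -5, 8, 11, 14, 17, 20, 32]
New median = 11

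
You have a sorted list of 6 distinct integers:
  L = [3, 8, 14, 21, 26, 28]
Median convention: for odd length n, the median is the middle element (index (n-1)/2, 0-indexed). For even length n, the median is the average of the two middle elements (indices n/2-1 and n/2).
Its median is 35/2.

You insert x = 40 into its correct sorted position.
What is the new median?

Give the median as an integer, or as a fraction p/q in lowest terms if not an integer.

Old list (sorted, length 6): [3, 8, 14, 21, 26, 28]
Old median = 35/2
Insert x = 40
Old length even (6). Middle pair: indices 2,3 = 14,21.
New length odd (7). New median = single middle element.
x = 40: 6 elements are < x, 0 elements are > x.
New sorted list: [3, 8, 14, 21, 26, 28, 40]
New median = 21

Answer: 21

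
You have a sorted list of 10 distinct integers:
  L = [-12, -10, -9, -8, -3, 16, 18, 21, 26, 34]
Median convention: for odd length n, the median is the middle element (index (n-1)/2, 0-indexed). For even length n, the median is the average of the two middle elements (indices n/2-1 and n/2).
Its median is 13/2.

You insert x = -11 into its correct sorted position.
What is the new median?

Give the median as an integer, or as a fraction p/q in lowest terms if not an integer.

Answer: -3

Derivation:
Old list (sorted, length 10): [-12, -10, -9, -8, -3, 16, 18, 21, 26, 34]
Old median = 13/2
Insert x = -11
Old length even (10). Middle pair: indices 4,5 = -3,16.
New length odd (11). New median = single middle element.
x = -11: 1 elements are < x, 9 elements are > x.
New sorted list: [-12, -11, -10, -9, -8, -3, 16, 18, 21, 26, 34]
New median = -3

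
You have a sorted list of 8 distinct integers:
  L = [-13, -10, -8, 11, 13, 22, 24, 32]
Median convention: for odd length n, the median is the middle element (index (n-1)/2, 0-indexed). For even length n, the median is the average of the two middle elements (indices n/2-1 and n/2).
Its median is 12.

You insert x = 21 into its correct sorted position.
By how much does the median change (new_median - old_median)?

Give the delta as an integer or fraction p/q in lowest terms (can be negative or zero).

Answer: 1

Derivation:
Old median = 12
After inserting x = 21: new sorted = [-13, -10, -8, 11, 13, 21, 22, 24, 32]
New median = 13
Delta = 13 - 12 = 1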